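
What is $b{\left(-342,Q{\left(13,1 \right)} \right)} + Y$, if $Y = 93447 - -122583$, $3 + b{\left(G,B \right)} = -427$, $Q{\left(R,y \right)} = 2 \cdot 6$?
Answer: $215600$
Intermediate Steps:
$Q{\left(R,y \right)} = 12$
$b{\left(G,B \right)} = -430$ ($b{\left(G,B \right)} = -3 - 427 = -430$)
$Y = 216030$ ($Y = 93447 + 122583 = 216030$)
$b{\left(-342,Q{\left(13,1 \right)} \right)} + Y = -430 + 216030 = 215600$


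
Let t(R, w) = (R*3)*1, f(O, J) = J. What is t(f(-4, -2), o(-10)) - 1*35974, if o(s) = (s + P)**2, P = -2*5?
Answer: -35980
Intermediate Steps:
P = -10
o(s) = (-10 + s)**2 (o(s) = (s - 10)**2 = (-10 + s)**2)
t(R, w) = 3*R (t(R, w) = (3*R)*1 = 3*R)
t(f(-4, -2), o(-10)) - 1*35974 = 3*(-2) - 1*35974 = -6 - 35974 = -35980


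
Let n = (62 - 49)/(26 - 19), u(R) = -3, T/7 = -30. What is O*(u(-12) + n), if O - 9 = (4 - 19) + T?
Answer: 1728/7 ≈ 246.86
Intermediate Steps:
T = -210 (T = 7*(-30) = -210)
n = 13/7 ≈ 1.8571
O = -216 (O = 9 + ((4 - 19) - 210) = 9 + (-15 - 210) = 9 - 225 = -216)
O*(u(-12) + n) = -216*(-3 + 13/7) = -216*(-8/7) = 1728/7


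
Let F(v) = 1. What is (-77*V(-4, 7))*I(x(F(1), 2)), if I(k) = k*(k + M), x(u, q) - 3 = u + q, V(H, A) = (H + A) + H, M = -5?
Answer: 462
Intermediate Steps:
V(H, A) = A + 2*H (V(H, A) = (A + H) + H = A + 2*H)
x(u, q) = 3 + q + u (x(u, q) = 3 + (u + q) = 3 + (q + u) = 3 + q + u)
I(k) = k*(-5 + k) (I(k) = k*(k - 5) = k*(-5 + k))
(-77*V(-4, 7))*I(x(F(1), 2)) = (-77*(7 + 2*(-4)))*((3 + 2 + 1)*(-5 + (3 + 2 + 1))) = (-77*(7 - 8))*(6*(-5 + 6)) = (-77*(-1))*(6*1) = 77*6 = 462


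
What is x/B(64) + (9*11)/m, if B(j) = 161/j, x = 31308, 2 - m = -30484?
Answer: 20361726657/1636082 ≈ 12445.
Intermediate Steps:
m = 30486 (m = 2 - 1*(-30484) = 2 + 30484 = 30486)
x/B(64) + (9*11)/m = 31308/((161/64)) + (9*11)/30486 = 31308/((161*(1/64))) + 99*(1/30486) = 31308/(161/64) + 33/10162 = 31308*(64/161) + 33/10162 = 2003712/161 + 33/10162 = 20361726657/1636082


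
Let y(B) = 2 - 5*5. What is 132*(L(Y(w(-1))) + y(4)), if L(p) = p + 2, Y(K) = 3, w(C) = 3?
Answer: -2376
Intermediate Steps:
y(B) = -23 (y(B) = 2 - 25 = -23)
L(p) = 2 + p
132*(L(Y(w(-1))) + y(4)) = 132*((2 + 3) - 23) = 132*(5 - 23) = 132*(-18) = -2376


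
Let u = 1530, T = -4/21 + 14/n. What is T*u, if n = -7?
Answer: -23460/7 ≈ -3351.4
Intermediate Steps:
T = -46/21 (T = -4/21 + 14/(-7) = -4*1/21 + 14*(-⅐) = -4/21 - 2 = -46/21 ≈ -2.1905)
T*u = -46/21*1530 = -23460/7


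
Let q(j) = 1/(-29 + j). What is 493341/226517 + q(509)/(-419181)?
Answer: 99263603159563/45576778836960 ≈ 2.1779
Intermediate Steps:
493341/226517 + q(509)/(-419181) = 493341/226517 + 1/((-29 + 509)*(-419181)) = 493341*(1/226517) - 1/419181/480 = 493341/226517 + (1/480)*(-1/419181) = 493341/226517 - 1/201206880 = 99263603159563/45576778836960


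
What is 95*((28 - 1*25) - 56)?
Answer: -5035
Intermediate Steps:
95*((28 - 1*25) - 56) = 95*((28 - 25) - 56) = 95*(3 - 56) = 95*(-53) = -5035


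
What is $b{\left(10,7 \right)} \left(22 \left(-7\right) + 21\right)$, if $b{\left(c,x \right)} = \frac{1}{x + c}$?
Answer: $- \frac{133}{17} \approx -7.8235$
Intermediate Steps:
$b{\left(c,x \right)} = \frac{1}{c + x}$
$b{\left(10,7 \right)} \left(22 \left(-7\right) + 21\right) = \frac{22 \left(-7\right) + 21}{10 + 7} = \frac{-154 + 21}{17} = \frac{1}{17} \left(-133\right) = - \frac{133}{17}$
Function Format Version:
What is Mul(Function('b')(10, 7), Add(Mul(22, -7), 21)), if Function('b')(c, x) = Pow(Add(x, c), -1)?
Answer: Rational(-133, 17) ≈ -7.8235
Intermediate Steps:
Function('b')(c, x) = Pow(Add(c, x), -1)
Mul(Function('b')(10, 7), Add(Mul(22, -7), 21)) = Mul(Pow(Add(10, 7), -1), Add(Mul(22, -7), 21)) = Mul(Pow(17, -1), Add(-154, 21)) = Mul(Rational(1, 17), -133) = Rational(-133, 17)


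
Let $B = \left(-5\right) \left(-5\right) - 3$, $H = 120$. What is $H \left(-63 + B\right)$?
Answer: $-4920$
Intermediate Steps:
$B = 22$ ($B = 25 - 3 = 22$)
$H \left(-63 + B\right) = 120 \left(-63 + 22\right) = 120 \left(-41\right) = -4920$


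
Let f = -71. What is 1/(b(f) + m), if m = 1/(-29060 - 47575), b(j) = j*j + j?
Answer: 76635/380875949 ≈ 0.00020121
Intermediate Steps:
b(j) = j + j² (b(j) = j² + j = j + j²)
m = -1/76635 (m = 1/(-76635) = -1/76635 ≈ -1.3049e-5)
1/(b(f) + m) = 1/(-71*(1 - 71) - 1/76635) = 1/(-71*(-70) - 1/76635) = 1/(4970 - 1/76635) = 1/(380875949/76635) = 76635/380875949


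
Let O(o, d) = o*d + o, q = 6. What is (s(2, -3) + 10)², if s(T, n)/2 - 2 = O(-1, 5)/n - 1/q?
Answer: 2809/9 ≈ 312.11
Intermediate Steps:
O(o, d) = o + d*o (O(o, d) = d*o + o = o + d*o)
s(T, n) = 11/3 - 12/n (s(T, n) = 4 + 2*((-(1 + 5))/n - 1/6) = 4 + 2*((-1*6)/n - 1*⅙) = 4 + 2*(-6/n - ⅙) = 4 + 2*(-⅙ - 6/n) = 4 + (-⅓ - 12/n) = 11/3 - 12/n)
(s(2, -3) + 10)² = ((11/3 - 12/(-3)) + 10)² = ((11/3 - 12*(-⅓)) + 10)² = ((11/3 + 4) + 10)² = (23/3 + 10)² = (53/3)² = 2809/9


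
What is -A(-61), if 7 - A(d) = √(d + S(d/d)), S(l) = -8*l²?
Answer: -7 + I*√69 ≈ -7.0 + 8.3066*I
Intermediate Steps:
A(d) = 7 - √(-8 + d) (A(d) = 7 - √(d - 8*(d/d)²) = 7 - √(d - 8*1²) = 7 - √(d - 8*1) = 7 - √(d - 8) = 7 - √(-8 + d))
-A(-61) = -(7 - √(-8 - 61)) = -(7 - √(-69)) = -(7 - I*√69) = -7 + I*√69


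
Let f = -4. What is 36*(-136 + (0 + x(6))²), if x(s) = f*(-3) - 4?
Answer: -2592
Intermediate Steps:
x(s) = 8 (x(s) = -4*(-3) - 4 = 12 - 4 = 8)
36*(-136 + (0 + x(6))²) = 36*(-136 + (0 + 8)²) = 36*(-136 + 8²) = 36*(-136 + 64) = 36*(-72) = -2592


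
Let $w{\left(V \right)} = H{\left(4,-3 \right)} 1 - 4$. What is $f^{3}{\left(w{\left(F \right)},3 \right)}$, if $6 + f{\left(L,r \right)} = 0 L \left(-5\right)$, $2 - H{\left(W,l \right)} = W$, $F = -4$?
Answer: $-216$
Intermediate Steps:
$H{\left(W,l \right)} = 2 - W$
$w{\left(V \right)} = -6$ ($w{\left(V \right)} = \left(2 - 4\right) 1 - 4 = \left(-2\right) 1 - 4 = -2 - 4 = -6$)
$f{\left(L,r \right)} = -6$ ($f{\left(L,r \right)} = -6 + 0 L \left(-5\right) = -6 + 0 \left(-5\right) = -6 + 0 = -6$)
$f^{3}{\left(w{\left(F \right)},3 \right)} = \left(-6\right)^{3} = -216$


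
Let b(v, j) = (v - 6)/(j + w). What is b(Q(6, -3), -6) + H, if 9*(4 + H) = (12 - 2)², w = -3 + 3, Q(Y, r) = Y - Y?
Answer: 73/9 ≈ 8.1111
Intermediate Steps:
Q(Y, r) = 0
w = 0
b(v, j) = (-6 + v)/j (b(v, j) = (v - 6)/(j + 0) = (-6 + v)/j)
H = 64/9 (H = -4 + (12 - 2)²/9 = -4 + (⅑)*10² = -4 + (⅑)*100 = -4 + 100/9 = 64/9 ≈ 7.1111)
b(Q(6, -3), -6) + H = (-6 + 0)/(-6) + 64/9 = -⅙*(-6) + 64/9 = 1 + 64/9 = 73/9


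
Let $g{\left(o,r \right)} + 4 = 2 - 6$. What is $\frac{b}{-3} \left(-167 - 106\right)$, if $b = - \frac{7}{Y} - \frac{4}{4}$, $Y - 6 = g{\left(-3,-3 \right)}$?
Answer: $\frac{455}{2} \approx 227.5$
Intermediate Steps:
$g{\left(o,r \right)} = -8$ ($g{\left(o,r \right)} = -4 + \left(2 - 6\right) = -4 - 4 = -8$)
$Y = -2$ ($Y = 6 - 8 = -2$)
$b = \frac{5}{2}$ ($b = - \frac{7}{-2} - \frac{4}{4} = \left(-7\right) \left(- \frac{1}{2}\right) - 1 = \frac{7}{2} - 1 = \frac{5}{2} \approx 2.5$)
$\frac{b}{-3} \left(-167 - 106\right) = \frac{5}{2 \left(-3\right)} \left(-167 - 106\right) = \frac{5}{2} \left(- \frac{1}{3}\right) \left(-167 - 106\right) = \left(- \frac{5}{6}\right) \left(-273\right) = \frac{455}{2}$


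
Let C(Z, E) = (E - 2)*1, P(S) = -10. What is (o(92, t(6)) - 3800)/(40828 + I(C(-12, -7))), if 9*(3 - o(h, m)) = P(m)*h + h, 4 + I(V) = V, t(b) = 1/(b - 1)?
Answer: -247/2721 ≈ -0.090775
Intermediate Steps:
t(b) = 1/(-1 + b)
C(Z, E) = -2 + E (C(Z, E) = (-2 + E)*1 = -2 + E)
I(V) = -4 + V
o(h, m) = 3 + h (o(h, m) = 3 - (-10*h + h)/9 = 3 - (-1)*h = 3 + h)
(o(92, t(6)) - 3800)/(40828 + I(C(-12, -7))) = ((3 + 92) - 3800)/(40828 + (-4 + (-2 - 7))) = (95 - 3800)/(40828 + (-4 - 9)) = -3705/(40828 - 13) = -3705/40815 = -3705*1/40815 = -247/2721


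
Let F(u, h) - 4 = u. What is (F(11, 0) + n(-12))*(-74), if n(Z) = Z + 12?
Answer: -1110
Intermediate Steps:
F(u, h) = 4 + u
n(Z) = 12 + Z
(F(11, 0) + n(-12))*(-74) = ((4 + 11) + (12 - 12))*(-74) = (15 + 0)*(-74) = 15*(-74) = -1110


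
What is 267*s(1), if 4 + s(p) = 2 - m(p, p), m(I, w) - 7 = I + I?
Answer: -2937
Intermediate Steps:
m(I, w) = 7 + 2*I (m(I, w) = 7 + (I + I) = 7 + 2*I)
s(p) = -9 - 2*p (s(p) = -4 + (2 - (7 + 2*p)) = -4 + (2 + (-7 - 2*p)) = -4 + (-5 - 2*p) = -9 - 2*p)
267*s(1) = 267*(-9 - 2*1) = 267*(-9 - 2) = 267*(-11) = -2937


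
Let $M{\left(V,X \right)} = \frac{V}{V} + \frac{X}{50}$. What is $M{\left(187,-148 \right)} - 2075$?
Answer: $- \frac{51924}{25} \approx -2077.0$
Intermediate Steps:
$M{\left(V,X \right)} = 1 + \frac{X}{50}$ ($M{\left(V,X \right)} = 1 + X \frac{1}{50} = 1 + \frac{X}{50}$)
$M{\left(187,-148 \right)} - 2075 = \left(1 + \frac{1}{50} \left(-148\right)\right) - 2075 = \left(1 - \frac{74}{25}\right) - 2075 = - \frac{49}{25} - 2075 = - \frac{51924}{25}$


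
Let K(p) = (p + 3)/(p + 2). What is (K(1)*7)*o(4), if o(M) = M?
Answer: 112/3 ≈ 37.333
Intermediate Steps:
K(p) = (3 + p)/(2 + p)
(K(1)*7)*o(4) = (((3 + 1)/(2 + 1))*7)*4 = ((4/3)*7)*4 = (28/3)*4 = 112/3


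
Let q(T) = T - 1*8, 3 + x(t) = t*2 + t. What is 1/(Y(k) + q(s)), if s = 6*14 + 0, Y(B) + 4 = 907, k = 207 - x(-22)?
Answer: 1/979 ≈ 0.0010215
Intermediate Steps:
x(t) = -3 + 3*t (x(t) = -3 + (t*2 + t) = -3 + (2*t + t) = -3 + 3*t)
k = 276 (k = 207 - (-3 + 3*(-22)) = 207 - (-3 - 66) = 207 - 1*(-69) = 207 + 69 = 276)
Y(B) = 903 (Y(B) = -4 + 907 = 903)
s = 84 (s = 84 + 0 = 84)
q(T) = -8 + T (q(T) = T - 8 = -8 + T)
1/(Y(k) + q(s)) = 1/(903 + (-8 + 84)) = 1/(903 + 76) = 1/979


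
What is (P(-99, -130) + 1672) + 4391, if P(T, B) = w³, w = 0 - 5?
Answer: 5938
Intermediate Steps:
w = -5
P(T, B) = -125 (P(T, B) = (-5)³ = -125)
(P(-99, -130) + 1672) + 4391 = (-125 + 1672) + 4391 = 1547 + 4391 = 5938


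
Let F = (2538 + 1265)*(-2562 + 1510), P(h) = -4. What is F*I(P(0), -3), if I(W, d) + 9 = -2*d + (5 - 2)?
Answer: 0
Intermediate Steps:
I(W, d) = -6 - 2*d (I(W, d) = -9 + (-2*d + (5 - 2)) = -9 + (-2*d + 3) = -9 + (3 - 2*d) = -6 - 2*d)
F = -4000756 (F = 3803*(-1052) = -4000756)
F*I(P(0), -3) = -4000756*(-6 - 2*(-3)) = -4000756*(-6 + 6) = -4000756*0 = 0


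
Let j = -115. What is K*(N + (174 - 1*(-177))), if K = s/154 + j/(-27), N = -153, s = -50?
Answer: 16360/21 ≈ 779.05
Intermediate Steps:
K = 8180/2079 (K = -50/154 - 115/(-27) = -50*1/154 - 115*(-1/27) = -25/77 + 115/27 = 8180/2079 ≈ 3.9346)
K*(N + (174 - 1*(-177))) = 8180*(-153 + (174 - 1*(-177)))/2079 = 8180*(-153 + (174 + 177))/2079 = 8180*(-153 + 351)/2079 = (8180/2079)*198 = 16360/21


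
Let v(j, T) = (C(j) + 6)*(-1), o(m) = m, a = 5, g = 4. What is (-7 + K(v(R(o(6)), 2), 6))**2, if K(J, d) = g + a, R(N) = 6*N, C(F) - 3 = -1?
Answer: 4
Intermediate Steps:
C(F) = 2 (C(F) = 3 - 1 = 2)
v(j, T) = -8 (v(j, T) = (2 + 6)*(-1) = 8*(-1) = -8)
K(J, d) = 9 (K(J, d) = 4 + 5 = 9)
(-7 + K(v(R(o(6)), 2), 6))**2 = (-7 + 9)**2 = 2**2 = 4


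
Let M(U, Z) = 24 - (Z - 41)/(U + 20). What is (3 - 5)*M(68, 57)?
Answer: -524/11 ≈ -47.636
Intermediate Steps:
M(U, Z) = 24 - (-41 + Z)/(20 + U)
(3 - 5)*M(68, 57) = (3 - 5)*((521 - 1*57 + 24*68)/(20 + 68)) = -2*(521 - 57 + 1632)/88 = -2096/44 = -2*262/11 = -524/11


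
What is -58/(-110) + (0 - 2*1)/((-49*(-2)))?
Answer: 1366/2695 ≈ 0.50686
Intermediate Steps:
-58/(-110) + (0 - 2*1)/((-49*(-2))) = -58*(-1/110) + (0 - 2)/98 = 29/55 - 2*1/98 = 29/55 - 1/49 = 1366/2695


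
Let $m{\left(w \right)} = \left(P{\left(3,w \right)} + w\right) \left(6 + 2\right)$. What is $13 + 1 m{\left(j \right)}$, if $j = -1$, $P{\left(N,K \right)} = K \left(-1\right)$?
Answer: $13$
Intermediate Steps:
$P{\left(N,K \right)} = - K$
$m{\left(w \right)} = 0$ ($m{\left(w \right)} = \left(- w + w\right) \left(6 + 2\right) = 0 \cdot 8 = 0$)
$13 + 1 m{\left(j \right)} = 13 + 1 \cdot 0 = 13 + 0 = 13$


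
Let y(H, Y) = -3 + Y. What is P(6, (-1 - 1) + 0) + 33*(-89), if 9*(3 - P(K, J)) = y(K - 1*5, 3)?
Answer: -2934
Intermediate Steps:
P(K, J) = 3 (P(K, J) = 3 - (-3 + 3)/9 = 3 - ⅑*0 = 3 + 0 = 3)
P(6, (-1 - 1) + 0) + 33*(-89) = 3 + 33*(-89) = 3 - 2937 = -2934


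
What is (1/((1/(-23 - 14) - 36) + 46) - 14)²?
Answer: 26306641/136161 ≈ 193.20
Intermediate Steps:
(1/((1/(-23 - 14) - 36) + 46) - 14)² = (1/((1/(-37) - 36) + 46) - 14)² = (1/((-1/37 - 36) + 46) - 14)² = (1/(-1333/37 + 46) - 14)² = (1/(369/37) - 14)² = (37/369 - 14)² = (-5129/369)² = 26306641/136161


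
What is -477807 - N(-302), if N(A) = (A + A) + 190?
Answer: -477393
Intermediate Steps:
N(A) = 190 + 2*A (N(A) = 2*A + 190 = 190 + 2*A)
-477807 - N(-302) = -477807 - (190 + 2*(-302)) = -477807 - (190 - 604) = -477807 - 1*(-414) = -477807 + 414 = -477393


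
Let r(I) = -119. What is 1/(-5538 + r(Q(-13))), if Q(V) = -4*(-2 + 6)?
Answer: -1/5657 ≈ -0.00017677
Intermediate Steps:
Q(V) = -16 (Q(V) = -4*4 = -16)
1/(-5538 + r(Q(-13))) = 1/(-5538 - 119) = 1/(-5657) = -1/5657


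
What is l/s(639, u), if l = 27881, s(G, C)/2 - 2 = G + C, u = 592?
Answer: 27881/2466 ≈ 11.306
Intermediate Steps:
s(G, C) = 4 + 2*C + 2*G (s(G, C) = 4 + 2*(G + C) = 4 + 2*(C + G) = 4 + (2*C + 2*G) = 4 + 2*C + 2*G)
l/s(639, u) = 27881/(4 + 2*592 + 2*639) = 27881/(4 + 1184 + 1278) = 27881/2466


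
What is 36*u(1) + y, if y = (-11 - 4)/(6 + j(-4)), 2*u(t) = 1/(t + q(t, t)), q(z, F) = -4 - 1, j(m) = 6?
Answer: -23/4 ≈ -5.7500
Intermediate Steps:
q(z, F) = -5
u(t) = 1/(2*(-5 + t)) (u(t) = 1/(2*(t - 5)) = 1/(2*(-5 + t)))
y = -5/4 (y = (-11 - 4)/(6 + 6) = -15/12 = -15*1/12 = -5/4 ≈ -1.2500)
36*u(1) + y = 36*(1/(2*(-5 + 1))) - 5/4 = 36*((1/2)/(-4)) - 5/4 = 36*((1/2)*(-1/4)) - 5/4 = 36*(-1/8) - 5/4 = -9/2 - 5/4 = -23/4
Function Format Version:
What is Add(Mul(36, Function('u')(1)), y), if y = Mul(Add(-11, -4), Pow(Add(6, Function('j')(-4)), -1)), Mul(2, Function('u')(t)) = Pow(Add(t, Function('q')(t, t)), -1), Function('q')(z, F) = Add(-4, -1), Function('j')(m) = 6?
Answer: Rational(-23, 4) ≈ -5.7500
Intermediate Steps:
Function('q')(z, F) = -5
Function('u')(t) = Mul(Rational(1, 2), Pow(Add(-5, t), -1)) (Function('u')(t) = Mul(Rational(1, 2), Pow(Add(t, -5), -1)) = Mul(Rational(1, 2), Pow(Add(-5, t), -1)))
y = Rational(-5, 4) (y = Mul(Add(-11, -4), Pow(Add(6, 6), -1)) = Mul(-15, Pow(12, -1)) = Mul(-15, Rational(1, 12)) = Rational(-5, 4) ≈ -1.2500)
Add(Mul(36, Function('u')(1)), y) = Add(Mul(36, Mul(Rational(1, 2), Pow(Add(-5, 1), -1))), Rational(-5, 4)) = Add(Mul(36, Mul(Rational(1, 2), Pow(-4, -1))), Rational(-5, 4)) = Add(Mul(36, Mul(Rational(1, 2), Rational(-1, 4))), Rational(-5, 4)) = Add(Mul(36, Rational(-1, 8)), Rational(-5, 4)) = Add(Rational(-9, 2), Rational(-5, 4)) = Rational(-23, 4)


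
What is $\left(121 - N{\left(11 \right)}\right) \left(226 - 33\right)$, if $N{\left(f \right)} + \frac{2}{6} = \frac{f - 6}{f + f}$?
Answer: $\frac{1542649}{66} \approx 23373.0$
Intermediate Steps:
$N{\left(f \right)} = - \frac{1}{3} + \frac{-6 + f}{2 f}$ ($N{\left(f \right)} = - \frac{1}{3} + \frac{f - 6}{f + f} = - \frac{1}{3} + \frac{-6 + f}{2 f}$)
$\left(121 - N{\left(11 \right)}\right) \left(226 - 33\right) = \left(121 - \frac{-18 + 11}{6 \cdot 11}\right) \left(226 - 33\right) = \left(121 - \frac{1}{6} \cdot \frac{1}{11} \left(-7\right)\right) 193 = \left(121 - - \frac{7}{66}\right) 193 = \left(121 + \frac{7}{66}\right) 193 = \frac{7993}{66} \cdot 193 = \frac{1542649}{66}$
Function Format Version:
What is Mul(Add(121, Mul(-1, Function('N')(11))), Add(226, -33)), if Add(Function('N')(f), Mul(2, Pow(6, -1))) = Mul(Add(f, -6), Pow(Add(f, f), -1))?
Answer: Rational(1542649, 66) ≈ 23373.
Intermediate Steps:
Function('N')(f) = Add(Rational(-1, 3), Mul(Rational(1, 2), Pow(f, -1), Add(-6, f))) (Function('N')(f) = Add(Rational(-1, 3), Mul(Add(f, -6), Pow(Add(f, f), -1))) = Add(Rational(-1, 3), Mul(Add(-6, f), Pow(Mul(2, f), -1))) = Add(Rational(-1, 3), Mul(Add(-6, f), Mul(Rational(1, 2), Pow(f, -1)))) = Add(Rational(-1, 3), Mul(Rational(1, 2), Pow(f, -1), Add(-6, f))))
Mul(Add(121, Mul(-1, Function('N')(11))), Add(226, -33)) = Mul(Add(121, Mul(-1, Mul(Rational(1, 6), Pow(11, -1), Add(-18, 11)))), Add(226, -33)) = Mul(Add(121, Mul(-1, Mul(Rational(1, 6), Rational(1, 11), -7))), 193) = Mul(Add(121, Mul(-1, Rational(-7, 66))), 193) = Mul(Add(121, Rational(7, 66)), 193) = Mul(Rational(7993, 66), 193) = Rational(1542649, 66)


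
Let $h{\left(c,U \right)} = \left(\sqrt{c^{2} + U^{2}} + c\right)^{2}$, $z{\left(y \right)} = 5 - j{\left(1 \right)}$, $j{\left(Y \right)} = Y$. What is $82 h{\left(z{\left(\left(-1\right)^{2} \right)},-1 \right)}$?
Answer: $2706 + 656 \sqrt{17} \approx 5410.8$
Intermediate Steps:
$z{\left(y \right)} = 4$ ($z{\left(y \right)} = 5 - 1 = 4$)
$h{\left(c,U \right)} = \left(c + \sqrt{U^{2} + c^{2}}\right)^{2}$ ($h{\left(c,U \right)} = \left(\sqrt{U^{2} + c^{2}} + c\right)^{2} = \left(c + \sqrt{U^{2} + c^{2}}\right)^{2}$)
$82 h{\left(z{\left(\left(-1\right)^{2} \right)},-1 \right)} = 82 \left(4 + \sqrt{\left(-1\right)^{2} + 4^{2}}\right)^{2} = 82 \left(4 + \sqrt{1 + 16}\right)^{2} = 82 \left(4 + \sqrt{17}\right)^{2}$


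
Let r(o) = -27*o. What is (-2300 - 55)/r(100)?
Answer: 157/180 ≈ 0.87222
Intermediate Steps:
(-2300 - 55)/r(100) = (-2300 - 55)/((-27*100)) = -2355/(-2700) = -2355*(-1/2700) = 157/180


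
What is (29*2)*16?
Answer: 928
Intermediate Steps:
(29*2)*16 = 58*16 = 928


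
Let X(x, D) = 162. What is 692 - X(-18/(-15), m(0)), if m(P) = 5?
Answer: 530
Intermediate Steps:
692 - X(-18/(-15), m(0)) = 692 - 1*162 = 692 - 162 = 530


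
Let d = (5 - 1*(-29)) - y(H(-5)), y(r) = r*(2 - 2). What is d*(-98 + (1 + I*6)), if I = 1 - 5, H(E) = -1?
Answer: -4114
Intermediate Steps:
I = -4
y(r) = 0 (y(r) = r*0 = 0)
d = 34 (d = (5 - 1*(-29)) - 1*0 = (5 + 29) + 0 = 34 + 0 = 34)
d*(-98 + (1 + I*6)) = 34*(-98 + (1 - 4*6)) = 34*(-98 + (1 - 24)) = 34*(-98 - 23) = 34*(-121) = -4114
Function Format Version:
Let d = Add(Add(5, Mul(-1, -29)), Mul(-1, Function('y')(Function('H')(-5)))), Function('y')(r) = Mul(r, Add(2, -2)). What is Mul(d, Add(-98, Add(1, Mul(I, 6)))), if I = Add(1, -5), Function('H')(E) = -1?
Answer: -4114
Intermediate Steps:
I = -4
Function('y')(r) = 0 (Function('y')(r) = Mul(r, 0) = 0)
d = 34 (d = Add(Add(5, Mul(-1, -29)), Mul(-1, 0)) = Add(Add(5, 29), 0) = Add(34, 0) = 34)
Mul(d, Add(-98, Add(1, Mul(I, 6)))) = Mul(34, Add(-98, Add(1, Mul(-4, 6)))) = Mul(34, Add(-98, Add(1, -24))) = Mul(34, Add(-98, -23)) = Mul(34, -121) = -4114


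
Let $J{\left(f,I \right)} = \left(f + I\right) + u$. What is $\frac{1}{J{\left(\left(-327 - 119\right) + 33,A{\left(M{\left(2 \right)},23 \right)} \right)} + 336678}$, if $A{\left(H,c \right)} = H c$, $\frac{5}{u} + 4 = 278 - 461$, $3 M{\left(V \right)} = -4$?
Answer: $\frac{561}{188627446} \approx 2.9741 \cdot 10^{-6}$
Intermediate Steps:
$M{\left(V \right)} = - \frac{4}{3}$ ($M{\left(V \right)} = \frac{1}{3} \left(-4\right) = - \frac{4}{3}$)
$u = - \frac{5}{187}$ ($u = \frac{5}{-4 + \left(278 - 461\right)} = \frac{5}{-4 - 183} = \frac{5}{-187} = 5 \left(- \frac{1}{187}\right) = - \frac{5}{187} \approx -0.026738$)
$J{\left(f,I \right)} = - \frac{5}{187} + I + f$ ($J{\left(f,I \right)} = \left(f + I\right) - \frac{5}{187} = \left(I + f\right) - \frac{5}{187} = - \frac{5}{187} + I + f$)
$\frac{1}{J{\left(\left(-327 - 119\right) + 33,A{\left(M{\left(2 \right)},23 \right)} \right)} + 336678} = \frac{1}{\left(- \frac{5}{187} - \frac{92}{3} + \left(\left(-327 - 119\right) + 33\right)\right) + 336678} = \frac{1}{\left(- \frac{5}{187} - \frac{92}{3} + \left(-446 + 33\right)\right) + 336678} = \frac{1}{\left(- \frac{5}{187} - \frac{92}{3} - 413\right) + 336678} = \frac{1}{- \frac{248912}{561} + 336678} = \frac{1}{\frac{188627446}{561}} = \frac{561}{188627446}$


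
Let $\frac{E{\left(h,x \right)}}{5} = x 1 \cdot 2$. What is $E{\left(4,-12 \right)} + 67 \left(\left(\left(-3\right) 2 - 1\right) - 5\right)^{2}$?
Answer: $9528$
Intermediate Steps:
$E{\left(h,x \right)} = 10 x$ ($E{\left(h,x \right)} = 5 x 1 \cdot 2 = 5 x 2 = 5 \cdot 2 x = 10 x$)
$E{\left(4,-12 \right)} + 67 \left(\left(\left(-3\right) 2 - 1\right) - 5\right)^{2} = 10 \left(-12\right) + 67 \left(\left(\left(-3\right) 2 - 1\right) - 5\right)^{2} = -120 + 67 \left(\left(-6 - 1\right) - 5\right)^{2} = -120 + 67 \left(-7 - 5\right)^{2} = -120 + 67 \left(-12\right)^{2} = -120 + 67 \cdot 144 = -120 + 9648 = 9528$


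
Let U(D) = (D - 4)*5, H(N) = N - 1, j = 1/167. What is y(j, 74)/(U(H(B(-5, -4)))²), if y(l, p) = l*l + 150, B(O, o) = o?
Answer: 4183351/56475225 ≈ 0.074074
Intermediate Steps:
j = 1/167 ≈ 0.0059880
H(N) = -1 + N
y(l, p) = 150 + l² (y(l, p) = l² + 150 = 150 + l²)
U(D) = -20 + 5*D (U(D) = (-4 + D)*5 = -20 + 5*D)
y(j, 74)/(U(H(B(-5, -4)))²) = (150 + (1/167)²)/((-20 + 5*(-1 - 4))²) = (150 + 1/27889)/((-20 + 5*(-5))²) = 4183351/(27889*((-20 - 25)²)) = 4183351/(27889*((-45)²)) = (4183351/27889)/2025 = (4183351/27889)*(1/2025) = 4183351/56475225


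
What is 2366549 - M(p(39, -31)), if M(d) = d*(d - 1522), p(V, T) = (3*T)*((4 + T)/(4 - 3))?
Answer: -116830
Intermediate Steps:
p(V, T) = 3*T*(4 + T) (p(V, T) = (3*T)*((4 + T)/1) = (3*T)*((4 + T)*1) = (3*T)*(4 + T) = 3*T*(4 + T))
M(d) = d*(-1522 + d)
2366549 - M(p(39, -31)) = 2366549 - 3*(-31)*(4 - 31)*(-1522 + 3*(-31)*(4 - 31)) = 2366549 - 3*(-31)*(-27)*(-1522 + 3*(-31)*(-27)) = 2366549 - 2511*(-1522 + 2511) = 2366549 - 2511*989 = 2366549 - 1*2483379 = 2366549 - 2483379 = -116830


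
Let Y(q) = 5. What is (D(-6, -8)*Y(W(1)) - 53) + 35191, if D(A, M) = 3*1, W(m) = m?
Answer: 35153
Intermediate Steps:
D(A, M) = 3
(D(-6, -8)*Y(W(1)) - 53) + 35191 = (3*5 - 53) + 35191 = (15 - 53) + 35191 = -38 + 35191 = 35153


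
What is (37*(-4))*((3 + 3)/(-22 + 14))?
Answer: 111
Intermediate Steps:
(37*(-4))*((3 + 3)/(-22 + 14)) = -888/(-8) = -888*(-1)/8 = -148*(-3/4) = 111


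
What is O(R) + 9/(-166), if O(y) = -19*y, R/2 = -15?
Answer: 94611/166 ≈ 569.95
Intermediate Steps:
R = -30 (R = 2*(-15) = -30)
O(R) + 9/(-166) = -19*(-30) + 9/(-166) = 570 + 9*(-1/166) = 570 - 9/166 = 94611/166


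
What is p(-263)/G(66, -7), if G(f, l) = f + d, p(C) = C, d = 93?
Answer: -263/159 ≈ -1.6541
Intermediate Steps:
G(f, l) = 93 + f (G(f, l) = f + 93 = 93 + f)
p(-263)/G(66, -7) = -263/(93 + 66) = -263/159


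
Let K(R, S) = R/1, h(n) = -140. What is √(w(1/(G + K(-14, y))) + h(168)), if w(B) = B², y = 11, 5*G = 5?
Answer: I*√23659/13 ≈ 11.832*I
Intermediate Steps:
G = 1 (G = (⅕)*5 = 1)
K(R, S) = R (K(R, S) = R*1 = R)
√(w(1/(G + K(-14, y))) + h(168)) = √((1/(1 - 14))² - 140) = √((1/(-13))² - 140) = √((-1/13)² - 140) = √(1/169 - 140) = √(-23659/169) = I*√23659/13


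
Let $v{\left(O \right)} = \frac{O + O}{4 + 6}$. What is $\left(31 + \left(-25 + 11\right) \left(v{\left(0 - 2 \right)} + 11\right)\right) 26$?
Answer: $- \frac{15262}{5} \approx -3052.4$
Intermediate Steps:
$v{\left(O \right)} = \frac{O}{5}$ ($v{\left(O \right)} = \frac{2 O}{10} = 2 O \frac{1}{10} = \frac{O}{5}$)
$\left(31 + \left(-25 + 11\right) \left(v{\left(0 - 2 \right)} + 11\right)\right) 26 = \left(31 + \left(-25 + 11\right) \left(\frac{0 - 2}{5} + 11\right)\right) 26 = \left(31 - 14 \left(\frac{0 - 2}{5} + 11\right)\right) 26 = \left(31 - 14 \left(\frac{1}{5} \left(-2\right) + 11\right)\right) 26 = \left(31 - 14 \left(- \frac{2}{5} + 11\right)\right) 26 = \left(31 - \frac{742}{5}\right) 26 = \left(- \frac{587}{5}\right) 26 = - \frac{15262}{5}$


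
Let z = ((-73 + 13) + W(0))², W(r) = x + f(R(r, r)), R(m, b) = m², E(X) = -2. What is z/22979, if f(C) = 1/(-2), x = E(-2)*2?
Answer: 16641/91916 ≈ 0.18105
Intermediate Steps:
x = -4 (x = -2*2 = -4)
f(C) = -½
W(r) = -9/2 (W(r) = -4 - ½ = -9/2)
z = 16641/4 (z = ((-73 + 13) - 9/2)² = (-60 - 9/2)² = (-129/2)² = 16641/4 ≈ 4160.3)
z/22979 = (16641/4)/22979 = (16641/4)*(1/22979) = 16641/91916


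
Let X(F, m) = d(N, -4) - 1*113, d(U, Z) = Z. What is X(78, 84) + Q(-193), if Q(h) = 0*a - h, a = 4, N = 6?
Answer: 76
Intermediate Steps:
X(F, m) = -117 (X(F, m) = -4 - 1*113 = -4 - 113 = -117)
Q(h) = -h (Q(h) = 0*4 - h = 0 - h = -h)
X(78, 84) + Q(-193) = -117 - 1*(-193) = -117 + 193 = 76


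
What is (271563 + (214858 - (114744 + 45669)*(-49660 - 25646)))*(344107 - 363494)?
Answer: -234205580179213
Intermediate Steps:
(271563 + (214858 - (114744 + 45669)*(-49660 - 25646)))*(344107 - 363494) = (271563 + (214858 - 160413*(-75306)))*(-19387) = (271563 + (214858 - 1*(-12080061378)))*(-19387) = (271563 + (214858 + 12080061378))*(-19387) = (271563 + 12080276236)*(-19387) = 12080547799*(-19387) = -234205580179213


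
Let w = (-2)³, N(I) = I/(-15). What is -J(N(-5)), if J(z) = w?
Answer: 8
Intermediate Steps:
N(I) = -I/15 (N(I) = I*(-1/15) = -I/15)
w = -8
J(z) = -8
-J(N(-5)) = -1*(-8) = 8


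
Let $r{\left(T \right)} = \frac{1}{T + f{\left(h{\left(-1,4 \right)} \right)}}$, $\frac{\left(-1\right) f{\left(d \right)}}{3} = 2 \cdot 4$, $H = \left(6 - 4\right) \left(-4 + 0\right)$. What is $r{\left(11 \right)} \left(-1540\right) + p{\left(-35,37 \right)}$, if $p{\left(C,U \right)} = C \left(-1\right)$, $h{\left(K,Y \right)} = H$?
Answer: $\frac{1995}{13} \approx 153.46$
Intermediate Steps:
$H = -8$ ($H = 2 \left(-4\right) = -8$)
$h{\left(K,Y \right)} = -8$
$p{\left(C,U \right)} = - C$
$f{\left(d \right)} = -24$ ($f{\left(d \right)} = - 3 \cdot 2 \cdot 4 = \left(-3\right) 8 = -24$)
$r{\left(T \right)} = \frac{1}{-24 + T}$ ($r{\left(T \right)} = \frac{1}{T - 24} = \frac{1}{-24 + T}$)
$r{\left(11 \right)} \left(-1540\right) + p{\left(-35,37 \right)} = \frac{1}{-24 + 11} \left(-1540\right) - -35 = \frac{1}{-13} \left(-1540\right) + 35 = \left(- \frac{1}{13}\right) \left(-1540\right) + 35 = \frac{1540}{13} + 35 = \frac{1995}{13}$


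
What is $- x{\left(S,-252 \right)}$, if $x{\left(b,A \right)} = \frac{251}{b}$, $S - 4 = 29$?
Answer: $- \frac{251}{33} \approx -7.6061$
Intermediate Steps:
$S = 33$ ($S = 4 + 29 = 33$)
$- x{\left(S,-252 \right)} = - \frac{251}{33}$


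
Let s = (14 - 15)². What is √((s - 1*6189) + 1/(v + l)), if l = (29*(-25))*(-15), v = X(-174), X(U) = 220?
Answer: I*√761736755605/11095 ≈ 78.664*I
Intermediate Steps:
v = 220
s = 1 (s = (-1)² = 1)
l = 10875 (l = -725*(-15) = 10875)
√((s - 1*6189) + 1/(v + l)) = √((1 - 1*6189) + 1/(220 + 10875)) = √((1 - 6189) + 1/11095) = √(-6188 + 1/11095) = √(-68655859/11095) = I*√761736755605/11095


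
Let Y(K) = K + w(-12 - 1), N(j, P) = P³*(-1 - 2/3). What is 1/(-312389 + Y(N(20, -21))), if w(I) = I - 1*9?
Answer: -1/296976 ≈ -3.3673e-6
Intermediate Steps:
N(j, P) = -5*P³/3 (N(j, P) = P³*(-1 - 2*⅓) = P³*(-1 - ⅔) = P³*(-5/3) = -5*P³/3)
w(I) = -9 + I (w(I) = I - 9 = -9 + I)
Y(K) = -22 + K (Y(K) = K + (-9 + (-12 - 1)) = K + (-9 - 13) = K - 22 = -22 + K)
1/(-312389 + Y(N(20, -21))) = 1/(-312389 + (-22 - 5/3*(-21)³)) = 1/(-312389 + (-22 - 5/3*(-9261))) = 1/(-312389 + (-22 + 15435)) = 1/(-312389 + 15413) = 1/(-296976) = -1/296976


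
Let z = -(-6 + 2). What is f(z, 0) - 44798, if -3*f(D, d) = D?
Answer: -134398/3 ≈ -44799.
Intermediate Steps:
z = 4 (z = -1*(-4) = 4)
f(D, d) = -D/3
f(z, 0) - 44798 = -1/3*4 - 44798 = -4/3 - 44798 = -134398/3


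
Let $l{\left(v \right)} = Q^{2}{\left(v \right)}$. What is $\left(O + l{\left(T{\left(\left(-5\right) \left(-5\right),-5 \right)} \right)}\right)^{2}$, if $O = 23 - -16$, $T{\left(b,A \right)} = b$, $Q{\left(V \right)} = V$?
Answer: $440896$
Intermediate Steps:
$O = 39$ ($O = 23 + 16 = 39$)
$l{\left(v \right)} = v^{2}$
$\left(O + l{\left(T{\left(\left(-5\right) \left(-5\right),-5 \right)} \right)}\right)^{2} = \left(39 + \left(\left(-5\right) \left(-5\right)\right)^{2}\right)^{2} = \left(39 + 25^{2}\right)^{2} = \left(39 + 625\right)^{2} = 664^{2} = 440896$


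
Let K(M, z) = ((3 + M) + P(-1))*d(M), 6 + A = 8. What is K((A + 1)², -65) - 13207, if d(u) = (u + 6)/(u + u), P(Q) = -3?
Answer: -26399/2 ≈ -13200.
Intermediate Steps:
A = 2 (A = -6 + 8 = 2)
d(u) = (6 + u)/(2*u) (d(u) = (6 + u)/((2*u)) = (6 + u)*(1/(2*u)) = (6 + u)/(2*u))
K(M, z) = 3 + M/2 (K(M, z) = ((3 + M) - 3)*((6 + M)/(2*M)) = M*((6 + M)/(2*M)) = 3 + M/2)
K((A + 1)², -65) - 13207 = (3 + (2 + 1)²/2) - 13207 = (3 + (½)*3²) - 13207 = (3 + (½)*9) - 13207 = (3 + 9/2) - 13207 = 15/2 - 13207 = -26399/2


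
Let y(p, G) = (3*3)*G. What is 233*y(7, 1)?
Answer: 2097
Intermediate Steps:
y(p, G) = 9*G
233*y(7, 1) = 233*(9*1) = 233*9 = 2097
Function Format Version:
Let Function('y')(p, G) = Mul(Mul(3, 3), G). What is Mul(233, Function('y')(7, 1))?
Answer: 2097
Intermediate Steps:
Function('y')(p, G) = Mul(9, G)
Mul(233, Function('y')(7, 1)) = Mul(233, Mul(9, 1)) = Mul(233, 9) = 2097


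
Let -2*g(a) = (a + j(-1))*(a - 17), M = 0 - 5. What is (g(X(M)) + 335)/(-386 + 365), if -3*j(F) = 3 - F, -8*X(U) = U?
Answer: -18059/1152 ≈ -15.676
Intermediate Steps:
M = -5
X(U) = -U/8
j(F) = -1 + F/3 (j(F) = -(3 - F)/3 = -1 + F/3)
g(a) = -(-17 + a)*(-4/3 + a)/2 (g(a) = -(a + (-1 + (⅓)*(-1)))*(a - 17)/2 = -(a + (-1 - ⅓))*(-17 + a)/2 = -(a - 4/3)*(-17 + a)/2 = -(-4/3 + a)*(-17 + a)/2 = -(-17 + a)*(-4/3 + a)/2)
(g(X(M)) + 335)/(-386 + 365) = ((-34/3 - (-⅛*(-5))²/2 + 55*(-⅛*(-5))/6) + 335)/(-386 + 365) = ((-34/3 - (5/8)²/2 + (55/6)*(5/8)) + 335)/(-21) = ((-34/3 - ½*25/64 + 275/48) + 335)*(-1/21) = ((-34/3 - 25/128 + 275/48) + 335)*(-1/21) = (-2227/384 + 335)*(-1/21) = (126413/384)*(-1/21) = -18059/1152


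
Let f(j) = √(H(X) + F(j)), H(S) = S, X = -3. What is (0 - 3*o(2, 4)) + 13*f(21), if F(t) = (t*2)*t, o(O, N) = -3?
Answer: 9 + 13*√879 ≈ 394.42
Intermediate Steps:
F(t) = 2*t² (F(t) = (2*t)*t = 2*t²)
f(j) = √(-3 + 2*j²)
(0 - 3*o(2, 4)) + 13*f(21) = (0 - 3*(-3)) + 13*√(-3 + 2*21²) = (0 + 9) + 13*√(-3 + 2*441) = 9 + 13*√(-3 + 882) = 9 + 13*√879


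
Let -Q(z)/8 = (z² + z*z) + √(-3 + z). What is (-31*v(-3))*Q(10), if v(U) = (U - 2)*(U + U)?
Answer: 1488000 + 7440*√7 ≈ 1.5077e+6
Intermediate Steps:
v(U) = 2*U*(-2 + U) (v(U) = (-2 + U)*(2*U) = 2*U*(-2 + U))
Q(z) = -16*z² - 8*√(-3 + z) (Q(z) = -8*((z² + z*z) + √(-3 + z)) = -8*((z² + z²) + √(-3 + z)) = -8*(2*z² + √(-3 + z)) = -8*(√(-3 + z) + 2*z²) = -16*z² - 8*√(-3 + z))
(-31*v(-3))*Q(10) = (-62*(-3)*(-2 - 3))*(-16*10² - 8*√(-3 + 10)) = (-62*(-3)*(-5))*(-16*100 - 8*√7) = (-31*30)*(-1600 - 8*√7) = -930*(-1600 - 8*√7) = 1488000 + 7440*√7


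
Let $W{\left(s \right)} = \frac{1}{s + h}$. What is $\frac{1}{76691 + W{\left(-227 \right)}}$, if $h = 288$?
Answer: $\frac{61}{4678152} \approx 1.3039 \cdot 10^{-5}$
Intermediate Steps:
$W{\left(s \right)} = \frac{1}{288 + s}$ ($W{\left(s \right)} = \frac{1}{s + 288} = \frac{1}{288 + s}$)
$\frac{1}{76691 + W{\left(-227 \right)}} = \frac{1}{76691 + \frac{1}{288 - 227}} = \frac{1}{76691 + \frac{1}{61}} = \frac{1}{\frac{4678152}{61}} = \frac{61}{4678152}$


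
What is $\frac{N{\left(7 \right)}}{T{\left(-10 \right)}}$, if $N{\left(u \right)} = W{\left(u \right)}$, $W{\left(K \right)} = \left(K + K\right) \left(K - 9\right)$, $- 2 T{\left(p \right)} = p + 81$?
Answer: $\frac{56}{71} \approx 0.78873$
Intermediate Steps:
$T{\left(p \right)} = - \frac{81}{2} - \frac{p}{2}$ ($T{\left(p \right)} = - \frac{p + 81}{2} = - \frac{81 + p}{2} = - \frac{81}{2} - \frac{p}{2}$)
$W{\left(K \right)} = 2 K \left(-9 + K\right)$
$N{\left(u \right)} = 2 u \left(-9 + u\right)$
$\frac{N{\left(7 \right)}}{T{\left(-10 \right)}} = \frac{2 \cdot 7 \left(-9 + 7\right)}{- \frac{81}{2} - -5} = \frac{2 \cdot 7 \left(-2\right)}{- \frac{81}{2} + 5} = - \frac{28}{- \frac{71}{2}} = \left(-28\right) \left(- \frac{2}{71}\right) = \frac{56}{71}$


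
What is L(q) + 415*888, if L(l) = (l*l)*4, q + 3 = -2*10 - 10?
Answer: 372876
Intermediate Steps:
q = -33 (q = -3 + (-2*10 - 10) = -3 + (-20 - 10) = -3 - 30 = -33)
L(l) = 4*l**2 (L(l) = l**2*4 = 4*l**2)
L(q) + 415*888 = 4*(-33)**2 + 415*888 = 4*1089 + 368520 = 4356 + 368520 = 372876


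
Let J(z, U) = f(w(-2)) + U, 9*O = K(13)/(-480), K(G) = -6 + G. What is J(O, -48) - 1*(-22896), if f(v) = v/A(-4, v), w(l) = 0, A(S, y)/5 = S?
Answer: 22848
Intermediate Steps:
A(S, y) = 5*S
f(v) = -v/20 (f(v) = v/((5*(-4))) = v/(-20) = v*(-1/20) = -v/20)
O = -7/4320 (O = ((-6 + 13)/(-480))/9 = (7*(-1/480))/9 = (⅑)*(-7/480) = -7/4320 ≈ -0.0016204)
J(z, U) = U (J(z, U) = -1/20*0 + U = 0 + U = U)
J(O, -48) - 1*(-22896) = -48 - 1*(-22896) = -48 + 22896 = 22848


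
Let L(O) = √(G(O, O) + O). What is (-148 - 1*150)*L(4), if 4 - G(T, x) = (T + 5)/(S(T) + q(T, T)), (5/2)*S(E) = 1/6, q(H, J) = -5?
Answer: -149*√53798/37 ≈ -934.04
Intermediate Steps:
S(E) = 1/15 (S(E) = (⅖)/6 = (⅖)*(⅙) = 1/15)
G(T, x) = 371/74 + 15*T/74 (G(T, x) = 4 - (T + 5)/(1/15 - 5) = 4 - (5 + T)/(-74/15) = 4 - (5 + T)*(-15)/74 = 4 - (-75/74 - 15*T/74) = 4 + (75/74 + 15*T/74) = 371/74 + 15*T/74)
L(O) = √(371/74 + 89*O/74) (L(O) = √((371/74 + 15*O/74) + O) = √(371/74 + 89*O/74))
(-148 - 1*150)*L(4) = (-148 - 1*150)*(√(27454 + 6586*4)/74) = (-148 - 150)*(√(27454 + 26344)/74) = -149*√53798/37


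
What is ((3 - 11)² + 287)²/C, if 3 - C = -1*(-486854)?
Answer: -123201/486851 ≈ -0.25306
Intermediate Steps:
C = -486851 (C = 3 - (-1)*(-486854) = 3 - 1*486854 = 3 - 486854 = -486851)
((3 - 11)² + 287)²/C = ((3 - 11)² + 287)²/(-486851) = ((-8)² + 287)²*(-1/486851) = (64 + 287)²*(-1/486851) = 351²*(-1/486851) = 123201*(-1/486851) = -123201/486851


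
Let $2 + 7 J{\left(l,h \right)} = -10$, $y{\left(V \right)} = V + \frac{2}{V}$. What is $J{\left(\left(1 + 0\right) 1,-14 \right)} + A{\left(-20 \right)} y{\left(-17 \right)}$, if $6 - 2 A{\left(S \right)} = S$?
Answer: $- \frac{26685}{119} \approx -224.24$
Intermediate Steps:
$A{\left(S \right)} = 3 - \frac{S}{2}$
$J{\left(l,h \right)} = - \frac{12}{7}$ ($J{\left(l,h \right)} = - \frac{2}{7} + \frac{1}{7} \left(-10\right) = - \frac{2}{7} - \frac{10}{7} = - \frac{12}{7}$)
$J{\left(\left(1 + 0\right) 1,-14 \right)} + A{\left(-20 \right)} y{\left(-17 \right)} = - \frac{12}{7} + \left(3 - -10\right) \left(-17 + \frac{2}{-17}\right) = - \frac{12}{7} + \left(3 + 10\right) \left(-17 + 2 \left(- \frac{1}{17}\right)\right) = - \frac{12}{7} + 13 \left(-17 - \frac{2}{17}\right) = - \frac{12}{7} + 13 \left(- \frac{291}{17}\right) = - \frac{12}{7} - \frac{3783}{17} = - \frac{26685}{119}$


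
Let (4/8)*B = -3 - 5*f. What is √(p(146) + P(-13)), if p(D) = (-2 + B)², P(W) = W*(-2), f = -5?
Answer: √1790 ≈ 42.308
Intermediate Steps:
B = 44 (B = 2*(-3 - 5*(-5)) = 2*(-3 + 25) = 2*22 = 44)
P(W) = -2*W
p(D) = 1764 (p(D) = (-2 + 44)² = 42² = 1764)
√(p(146) + P(-13)) = √(1764 - 2*(-13)) = √(1764 + 26) = √1790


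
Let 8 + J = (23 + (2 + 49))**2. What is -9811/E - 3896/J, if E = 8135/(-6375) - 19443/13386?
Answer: 76284354122524/21219871283 ≈ 3594.9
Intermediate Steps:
E = -15522949/5689050 (E = 8135*(-1/6375) - 19443*1/13386 = -1627/1275 - 6481/4462 = -15522949/5689050 ≈ -2.7286)
J = 5468 (J = -8 + (23 + (2 + 49))**2 = -8 + (23 + 51)**2 = -8 + 74**2 = -8 + 5476 = 5468)
-9811/E - 3896/J = -9811/(-15522949/5689050) - 3896/5468 = -9811*(-5689050/15522949) - 3896*1/5468 = 55815269550/15522949 - 974/1367 = 76284354122524/21219871283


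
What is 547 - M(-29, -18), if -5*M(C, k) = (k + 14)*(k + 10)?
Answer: 2767/5 ≈ 553.40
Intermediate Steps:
M(C, k) = -(10 + k)*(14 + k)/5 (M(C, k) = -(k + 14)*(k + 10)/5 = -(14 + k)*(10 + k)/5 = -(10 + k)*(14 + k)/5)
547 - M(-29, -18) = 547 - (-28 - 24/5*(-18) - ⅕*(-18)²) = 547 - (-28 + 432/5 - ⅕*324) = 547 - (-28 + 432/5 - 324/5) = 547 - 1*(-32/5) = 547 + 32/5 = 2767/5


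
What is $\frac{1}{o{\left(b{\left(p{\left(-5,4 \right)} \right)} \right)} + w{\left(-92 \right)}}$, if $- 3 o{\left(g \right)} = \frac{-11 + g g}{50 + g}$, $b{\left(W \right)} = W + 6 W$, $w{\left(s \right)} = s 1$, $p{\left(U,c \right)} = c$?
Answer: $- \frac{234}{22301} \approx -0.010493$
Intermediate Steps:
$w{\left(s \right)} = s$
$b{\left(W \right)} = 7 W$
$o{\left(g \right)} = - \frac{-11 + g^{2}}{3 \left(50 + g\right)}$ ($o{\left(g \right)} = - \frac{\left(-11 + g g\right) \frac{1}{50 + g}}{3} = - \frac{\left(-11 + g^{2}\right) \frac{1}{50 + g}}{3} = - \frac{\frac{1}{50 + g} \left(-11 + g^{2}\right)}{3} = - \frac{-11 + g^{2}}{3 \left(50 + g\right)}$)
$\frac{1}{o{\left(b{\left(p{\left(-5,4 \right)} \right)} \right)} + w{\left(-92 \right)}} = \frac{1}{\frac{11 - \left(7 \cdot 4\right)^{2}}{3 \left(50 + 7 \cdot 4\right)} - 92} = \frac{1}{\frac{11 - 28^{2}}{3 \left(50 + 28\right)} - 92} = \frac{1}{\frac{11 - 784}{3 \cdot 78} - 92} = \frac{1}{\frac{1}{3} \cdot \frac{1}{78} \left(11 - 784\right) - 92} = \frac{1}{\frac{1}{3} \cdot \frac{1}{78} \left(-773\right) - 92} = \frac{1}{- \frac{773}{234} - 92} = \frac{1}{- \frac{22301}{234}} = - \frac{234}{22301}$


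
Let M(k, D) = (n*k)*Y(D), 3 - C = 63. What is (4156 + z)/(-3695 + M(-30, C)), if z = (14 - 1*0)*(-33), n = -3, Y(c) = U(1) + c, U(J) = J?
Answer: -3694/9005 ≈ -0.41022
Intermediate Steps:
C = -60 (C = 3 - 1*63 = 3 - 63 = -60)
Y(c) = 1 + c
M(k, D) = -3*k*(1 + D) (M(k, D) = (-3*k)*(1 + D) = -3*k*(1 + D))
z = -462 (z = (14 + 0)*(-33) = 14*(-33) = -462)
(4156 + z)/(-3695 + M(-30, C)) = (4156 - 462)/(-3695 - 3*(-30)*(1 - 60)) = 3694/(-3695 - 3*(-30)*(-59)) = 3694/(-3695 - 5310) = 3694/(-9005) = 3694*(-1/9005) = -3694/9005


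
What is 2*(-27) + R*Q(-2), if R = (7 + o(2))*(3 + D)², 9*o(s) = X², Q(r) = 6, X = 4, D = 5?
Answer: 9950/3 ≈ 3316.7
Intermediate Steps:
o(s) = 16/9 (o(s) = (⅑)*4² = (⅑)*16 = 16/9)
R = 5056/9 (R = (7 + 16/9)*(3 + 5)² = (79/9)*8² = (79/9)*64 = 5056/9 ≈ 561.78)
2*(-27) + R*Q(-2) = 2*(-27) + (5056/9)*6 = -54 + 10112/3 = 9950/3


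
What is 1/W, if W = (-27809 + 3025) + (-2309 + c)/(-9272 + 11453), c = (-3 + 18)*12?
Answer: -2181/54056033 ≈ -4.0347e-5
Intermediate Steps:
c = 180 (c = 15*12 = 180)
W = -54056033/2181 (W = (-27809 + 3025) + (-2309 + 180)/(-9272 + 11453) = -24784 - 2129/2181 = -54056033/2181 ≈ -24785.)
1/W = 1/(-54056033/2181) = -2181/54056033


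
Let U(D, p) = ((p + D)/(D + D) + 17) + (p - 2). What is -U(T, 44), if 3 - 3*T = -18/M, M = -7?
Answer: -427/2 ≈ -213.50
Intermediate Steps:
T = ⅐ (T = 1 - (-6)/(-7) = 1 - (-6)*(-1)/7 = 1 - ⅓*18/7 = 1 - 6/7 = ⅐ ≈ 0.14286)
U(D, p) = 15 + p + (D + p)/(2*D) (U(D, p) = ((D + p)/((2*D)) + 17) + (-2 + p) = ((D + p)*(1/(2*D)) + 17) + (-2 + p) = ((D + p)/(2*D) + 17) + (-2 + p) = (17 + (D + p)/(2*D)) + (-2 + p) = 15 + p + (D + p)/(2*D))
-U(T, 44) = -(31/2 + 44 + (½)*44/(⅐)) = -(31/2 + 44 + (½)*44*7) = -(31/2 + 44 + 154) = -1*427/2 = -427/2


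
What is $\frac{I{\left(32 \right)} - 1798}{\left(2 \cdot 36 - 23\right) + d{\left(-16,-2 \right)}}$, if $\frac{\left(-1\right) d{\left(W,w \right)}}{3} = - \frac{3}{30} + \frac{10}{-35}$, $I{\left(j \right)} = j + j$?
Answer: $- \frac{121380}{3511} \approx -34.571$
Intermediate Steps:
$I{\left(j \right)} = 2 j$
$d{\left(W,w \right)} = \frac{81}{70}$ ($d{\left(W,w \right)} = - 3 \left(- \frac{3}{30} + \frac{10}{-35}\right) = - 3 \left(\left(-3\right) \frac{1}{30} + 10 \left(- \frac{1}{35}\right)\right) = - 3 \left(- \frac{1}{10} - \frac{2}{7}\right) = \left(-3\right) \left(- \frac{27}{70}\right) = \frac{81}{70}$)
$\frac{I{\left(32 \right)} - 1798}{\left(2 \cdot 36 - 23\right) + d{\left(-16,-2 \right)}} = \frac{2 \cdot 32 - 1798}{\left(2 \cdot 36 - 23\right) + \frac{81}{70}} = \frac{64 - 1798}{\left(72 - 23\right) + \frac{81}{70}} = - \frac{1734}{49 + \frac{81}{70}} = - \frac{1734}{\frac{3511}{70}} = \left(-1734\right) \frac{70}{3511} = - \frac{121380}{3511}$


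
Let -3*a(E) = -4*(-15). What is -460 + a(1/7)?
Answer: -480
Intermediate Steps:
a(E) = -20 (a(E) = -(-4)*(-15)/3 = -⅓*60 = -20)
-460 + a(1/7) = -460 - 20 = -480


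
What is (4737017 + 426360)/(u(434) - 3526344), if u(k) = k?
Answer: -5163377/3525910 ≈ -1.4644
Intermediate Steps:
(4737017 + 426360)/(u(434) - 3526344) = (4737017 + 426360)/(434 - 3526344) = 5163377/(-3525910) = 5163377*(-1/3525910) = -5163377/3525910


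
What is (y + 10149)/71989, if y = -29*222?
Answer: 3711/71989 ≈ 0.051550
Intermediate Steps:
y = -6438
(y + 10149)/71989 = (-6438 + 10149)/71989 = 3711*(1/71989) = 3711/71989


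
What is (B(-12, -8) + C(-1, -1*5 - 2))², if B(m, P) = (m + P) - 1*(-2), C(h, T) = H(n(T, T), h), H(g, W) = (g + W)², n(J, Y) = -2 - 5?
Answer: 2116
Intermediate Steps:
n(J, Y) = -7
H(g, W) = (W + g)²
C(h, T) = (-7 + h)² (C(h, T) = (h - 7)² = (-7 + h)²)
B(m, P) = 2 + P + m (B(m, P) = (P + m) + 2 = 2 + P + m)
(B(-12, -8) + C(-1, -1*5 - 2))² = ((2 - 8 - 12) + (-7 - 1)²)² = (-18 + (-8)²)² = (-18 + 64)² = 46² = 2116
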